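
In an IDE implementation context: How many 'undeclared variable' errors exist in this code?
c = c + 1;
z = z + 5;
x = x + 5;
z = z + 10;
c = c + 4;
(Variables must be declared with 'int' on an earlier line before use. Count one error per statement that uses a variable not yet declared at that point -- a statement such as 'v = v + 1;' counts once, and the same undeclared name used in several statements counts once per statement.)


Scanning code line by line:
  Line 1: use 'c' -> ERROR (undeclared)
  Line 2: use 'z' -> ERROR (undeclared)
  Line 3: use 'x' -> ERROR (undeclared)
  Line 4: use 'z' -> ERROR (undeclared)
  Line 5: use 'c' -> ERROR (undeclared)
Total undeclared variable errors: 5

5


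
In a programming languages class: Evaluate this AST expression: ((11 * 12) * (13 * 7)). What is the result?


Expression: ((11 * 12) * (13 * 7))
Evaluating step by step:
  11 * 12 = 132
  13 * 7 = 91
  132 * 91 = 12012
Result: 12012

12012


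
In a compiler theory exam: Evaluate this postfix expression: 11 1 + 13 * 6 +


Processing tokens left to right:
Push 11, Push 1
Pop 11 and 1, compute 11 + 1 = 12, push 12
Push 13
Pop 12 and 13, compute 12 * 13 = 156, push 156
Push 6
Pop 156 and 6, compute 156 + 6 = 162, push 162
Stack result: 162

162


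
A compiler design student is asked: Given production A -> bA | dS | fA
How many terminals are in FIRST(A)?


Production: A -> bA | dS | fA
Examining each alternative for leading terminals:
  A -> bA : first terminal = 'b'
  A -> dS : first terminal = 'd'
  A -> fA : first terminal = 'f'
FIRST(A) = {b, d, f}
Count: 3

3


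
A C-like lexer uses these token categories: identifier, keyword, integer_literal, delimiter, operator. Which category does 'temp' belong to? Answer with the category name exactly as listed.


Token: 'temp'
Checking categories:
  identifier: YES
  integer_literal: no
  operator: no
  keyword: no
  delimiter: no
Category: identifier

identifier


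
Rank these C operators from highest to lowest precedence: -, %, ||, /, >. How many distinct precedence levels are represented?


Looking up precedence for each operator:
  - -> precedence 5
  % -> precedence 6
  || -> precedence 1
  / -> precedence 6
  > -> precedence 4
Sorted highest to lowest: %, /, -, >, ||
Distinct precedence values: [6, 5, 4, 1]
Number of distinct levels: 4

4


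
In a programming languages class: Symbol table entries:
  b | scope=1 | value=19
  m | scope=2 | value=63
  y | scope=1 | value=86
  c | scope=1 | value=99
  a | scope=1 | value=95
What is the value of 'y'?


Searching symbol table for 'y':
  b | scope=1 | value=19
  m | scope=2 | value=63
  y | scope=1 | value=86 <- MATCH
  c | scope=1 | value=99
  a | scope=1 | value=95
Found 'y' at scope 1 with value 86

86


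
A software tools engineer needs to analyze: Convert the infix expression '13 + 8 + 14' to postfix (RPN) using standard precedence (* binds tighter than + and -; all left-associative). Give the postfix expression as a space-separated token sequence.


Applying the shunting-yard algorithm:
  Operand 13 -> output
  Push '+' onto operator stack -> op-stack: [+]
  Operand 8 -> output
  See '+' (prec 1); top '+' (prec 1) >= it -> pop '+' to output
  Push '+' onto operator stack -> op-stack: [+]
  Operand 14 -> output
  End of input: pop '+' to output
Postfix result: 13 8 + 14 +

13 8 + 14 +


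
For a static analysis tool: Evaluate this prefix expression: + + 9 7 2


Parsing prefix expression: + + 9 7 2
Step 1: Innermost operation '+ 9 7'
  9 + 7 = 16
Step 2: Outer operation '+ [16] 2'
  16 + 2 = 18

18


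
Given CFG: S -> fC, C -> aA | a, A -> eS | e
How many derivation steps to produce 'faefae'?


Grammar: S -> fC, C -> aA | a, A -> eS | e
Deriving 'faefae':
Step 1: S -> fC => fC
Step 2: C -> aA => faA
Step 3: A -> eS => faeS
Step 4: S -> fC => faefC
Step 5: C -> aA => faefaA
Step 6: A -> e => faefae
Total derivation steps: 6

6


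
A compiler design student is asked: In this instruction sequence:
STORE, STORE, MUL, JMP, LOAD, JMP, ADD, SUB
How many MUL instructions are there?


Scanning instruction sequence for MUL:
  Position 1: STORE
  Position 2: STORE
  Position 3: MUL <- MATCH
  Position 4: JMP
  Position 5: LOAD
  Position 6: JMP
  Position 7: ADD
  Position 8: SUB
Matches at positions: [3]
Total MUL count: 1

1


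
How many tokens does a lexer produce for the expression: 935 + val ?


Scanning '935 + val'
Token 1: '935' -> integer_literal
Token 2: '+' -> operator
Token 3: 'val' -> identifier
Total tokens: 3

3


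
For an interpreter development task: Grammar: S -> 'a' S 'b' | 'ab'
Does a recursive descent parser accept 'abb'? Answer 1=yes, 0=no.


Grammar accepts strings of the form a^n b^n (n >= 1)
Word: 'abb'
Counting: 1 a's and 2 b's
Check: 1 == 2? No
Mismatch: a-count != b-count
Rejected

0


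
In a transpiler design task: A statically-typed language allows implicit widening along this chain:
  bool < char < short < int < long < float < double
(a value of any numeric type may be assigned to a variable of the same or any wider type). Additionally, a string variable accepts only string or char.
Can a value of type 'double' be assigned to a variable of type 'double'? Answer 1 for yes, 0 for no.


Target variable type: double
Source value type: double
Numeric ranks: double=6, double=6
Widening allowed iff rank(source) <= rank(target): 6 <= 6? Yes
Result: 1

1


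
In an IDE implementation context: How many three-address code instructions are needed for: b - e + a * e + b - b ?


Expression: b - e + a * e + b - b
Generating three-address code (respecting * over +/- precedence):
  Instruction 1: t1 = a * e
  Instruction 2: t2 = b - e
  Instruction 3: t3 = t2 + t1
  Instruction 4: t4 = t3 + b
  Instruction 5: t5 = t4 - b
Total instructions: 5

5


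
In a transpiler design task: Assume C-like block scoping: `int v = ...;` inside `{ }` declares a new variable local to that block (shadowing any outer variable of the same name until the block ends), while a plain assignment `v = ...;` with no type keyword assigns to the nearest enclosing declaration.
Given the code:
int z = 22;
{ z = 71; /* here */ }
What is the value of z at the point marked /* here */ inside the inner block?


Analyzing scoping rules:
Outer scope: declares z = 22
Inner block: 'z = 71;' has no type keyword, so it is an assignment to the outer z (no shadowing)
Inside the block, after the assignment -> 71
Result: 71

71


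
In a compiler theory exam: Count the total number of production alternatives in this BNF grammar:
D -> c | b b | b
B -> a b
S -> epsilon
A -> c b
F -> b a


Counting alternatives per rule:
  D: 3 alternative(s)
  B: 1 alternative(s)
  S: 1 alternative(s)
  A: 1 alternative(s)
  F: 1 alternative(s)
Sum: 3 + 1 + 1 + 1 + 1 = 7

7


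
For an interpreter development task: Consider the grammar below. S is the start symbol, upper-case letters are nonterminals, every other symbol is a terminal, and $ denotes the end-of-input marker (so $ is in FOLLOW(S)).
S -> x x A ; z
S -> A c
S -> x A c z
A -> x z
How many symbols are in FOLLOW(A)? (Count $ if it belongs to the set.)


S is the start symbol and does not occur in any rule body, so FOLLOW(S) = {$}.
Examining every occurrence of A in a rule body:
  S -> x x A ; z : A is followed by terminal ';' -> add ';'
  S -> A c : A is followed by terminal 'c' -> add 'c'
  S -> x A c z : A is followed by terminal 'c' -> add 'c' (already in the set)
  A -> x z : A does not occur in the body -> contributes nothing
FOLLOW(A) = {;, c}
Count: 2

2


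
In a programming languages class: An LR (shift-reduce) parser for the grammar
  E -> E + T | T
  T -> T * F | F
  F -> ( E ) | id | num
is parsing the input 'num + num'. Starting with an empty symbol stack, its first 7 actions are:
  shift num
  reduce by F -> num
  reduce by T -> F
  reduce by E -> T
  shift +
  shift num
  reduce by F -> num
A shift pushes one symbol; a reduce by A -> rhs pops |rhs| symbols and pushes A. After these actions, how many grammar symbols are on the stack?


Tracking the symbol stack through each action:
  Action 1: shift 'num' : push -> stack = [num] (size 1)
  Action 2: reduce by F -> num : pop 1, push F -> stack = [F] (size 1)
  Action 3: reduce by T -> F : pop 1, push T -> stack = [T] (size 1)
  Action 4: reduce by E -> T : pop 1, push E -> stack = [E] (size 1)
  Action 5: shift '+' : push -> stack = [E, +] (size 2)
  Action 6: shift 'num' : push -> stack = [E, +, num] (size 3)
  Action 7: reduce by F -> num : pop 1, push F -> stack = [E, +, F] (size 3)
Final stack size: 3

3


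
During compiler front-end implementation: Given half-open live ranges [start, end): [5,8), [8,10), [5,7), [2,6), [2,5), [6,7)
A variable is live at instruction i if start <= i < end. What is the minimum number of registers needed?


Live ranges:
  Var0: [5, 8)
  Var1: [8, 10)
  Var2: [5, 7)
  Var3: [2, 6)
  Var4: [2, 5)
  Var5: [6, 7)
Sweep-line events (position, delta, active):
  pos=2 start -> active=1
  pos=2 start -> active=2
  pos=5 end -> active=1
  pos=5 start -> active=2
  pos=5 start -> active=3
  pos=6 end -> active=2
  pos=6 start -> active=3
  pos=7 end -> active=2
  pos=7 end -> active=1
  pos=8 end -> active=0
  pos=8 start -> active=1
  pos=10 end -> active=0
Maximum simultaneous active: 3
Minimum registers needed: 3

3


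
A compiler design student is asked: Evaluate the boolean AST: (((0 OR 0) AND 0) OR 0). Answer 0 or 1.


Step 1: Evaluate inner node
  0 OR 0 = 0
Step 2: Evaluate next node
  0 AND 0 = 0
Step 3: Evaluate root node
  0 OR 0 = 0

0


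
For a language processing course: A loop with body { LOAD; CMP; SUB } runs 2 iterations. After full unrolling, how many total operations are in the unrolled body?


Loop body operations: LOAD, CMP, SUB (3 ops per iteration)
Unrolling 2 iterations:
  Iteration 1: LOAD, CMP, SUB (3 ops)
  Iteration 2: LOAD, CMP, SUB (3 ops)
Total: 2 iterations * 3 ops/iter = 6 operations

6


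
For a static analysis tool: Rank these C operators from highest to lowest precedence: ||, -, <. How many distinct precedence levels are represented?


Looking up precedence for each operator:
  || -> precedence 1
  - -> precedence 5
  < -> precedence 4
Sorted highest to lowest: -, <, ||
Distinct precedence values: [5, 4, 1]
Number of distinct levels: 3

3


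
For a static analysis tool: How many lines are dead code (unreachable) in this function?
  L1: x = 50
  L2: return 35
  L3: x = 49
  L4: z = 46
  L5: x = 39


Analyzing control flow:
  L1: reachable (before return)
  L2: reachable (return statement)
  L3: DEAD (after return at L2)
  L4: DEAD (after return at L2)
  L5: DEAD (after return at L2)
Return at L2, total lines = 5
Dead lines: L3 through L5
Count: 3

3


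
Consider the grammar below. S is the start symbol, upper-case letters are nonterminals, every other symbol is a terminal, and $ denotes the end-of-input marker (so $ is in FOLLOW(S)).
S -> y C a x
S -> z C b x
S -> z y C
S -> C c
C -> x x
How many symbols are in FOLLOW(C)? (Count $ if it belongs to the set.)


S is the start symbol and does not occur in any rule body, so FOLLOW(S) = {$}.
Examining every occurrence of C in a rule body:
  S -> y C a x : C is followed by terminal 'a' -> add 'a'
  S -> z C b x : C is followed by terminal 'b' -> add 'b'
  S -> z y C : C is at the right end -> add FOLLOW(S) = {$}
  S -> C c : C is followed by terminal 'c' -> add 'c'
  C -> x x : C does not occur in the body -> contributes nothing
FOLLOW(C) = {a, b, c, $}
Count: 4

4


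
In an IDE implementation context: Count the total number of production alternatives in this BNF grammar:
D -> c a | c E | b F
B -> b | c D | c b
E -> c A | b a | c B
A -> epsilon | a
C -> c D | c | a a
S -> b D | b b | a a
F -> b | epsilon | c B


Counting alternatives per rule:
  D: 3 alternative(s)
  B: 3 alternative(s)
  E: 3 alternative(s)
  A: 2 alternative(s)
  C: 3 alternative(s)
  S: 3 alternative(s)
  F: 3 alternative(s)
Sum: 3 + 3 + 3 + 2 + 3 + 3 + 3 = 20

20


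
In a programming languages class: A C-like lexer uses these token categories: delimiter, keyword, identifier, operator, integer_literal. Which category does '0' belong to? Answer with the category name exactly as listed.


Token: '0'
Checking categories:
  identifier: no
  integer_literal: YES
  operator: no
  keyword: no
  delimiter: no
Category: integer_literal

integer_literal


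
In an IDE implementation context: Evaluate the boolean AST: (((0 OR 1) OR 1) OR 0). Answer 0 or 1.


Step 1: Evaluate inner node
  0 OR 1 = 1
Step 2: Evaluate next node
  1 OR 1 = 1
Step 3: Evaluate root node
  1 OR 0 = 1

1


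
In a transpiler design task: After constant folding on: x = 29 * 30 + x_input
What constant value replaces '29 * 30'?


Identifying constant sub-expression:
  Original: x = 29 * 30 + x_input
  29 and 30 are both compile-time constants
  Evaluating: 29 * 30 = 870
  After folding: x = 870 + x_input

870


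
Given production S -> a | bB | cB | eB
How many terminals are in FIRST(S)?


Production: S -> a | bB | cB | eB
Examining each alternative for leading terminals:
  S -> a : first terminal = 'a'
  S -> bB : first terminal = 'b'
  S -> cB : first terminal = 'c'
  S -> eB : first terminal = 'e'
FIRST(S) = {a, b, c, e}
Count: 4

4


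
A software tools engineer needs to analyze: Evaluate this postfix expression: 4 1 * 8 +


Processing tokens left to right:
Push 4, Push 1
Pop 4 and 1, compute 4 * 1 = 4, push 4
Push 8
Pop 4 and 8, compute 4 + 8 = 12, push 12
Stack result: 12

12


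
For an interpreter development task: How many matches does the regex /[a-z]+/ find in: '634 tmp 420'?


Pattern: /[a-z]+/ (identifiers)
Input: '634 tmp 420'
Scanning for matches:
  Match 1: 'tmp'
Total matches: 1

1


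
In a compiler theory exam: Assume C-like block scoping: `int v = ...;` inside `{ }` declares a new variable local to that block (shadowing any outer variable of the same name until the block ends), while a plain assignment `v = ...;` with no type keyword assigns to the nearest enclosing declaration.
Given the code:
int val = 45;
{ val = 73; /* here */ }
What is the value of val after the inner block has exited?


Analyzing scoping rules:
Outer scope: declares val = 45
Inner block: 'val = 73;' has no type keyword, so it is an assignment to the outer val (no shadowing)
The assignment changed the outer variable itself, so the new value persists after the block -> 73
Result: 73

73


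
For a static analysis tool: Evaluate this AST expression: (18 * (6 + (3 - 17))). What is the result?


Expression: (18 * (6 + (3 - 17)))
Evaluating step by step:
  3 - 17 = -14
  6 + -14 = -8
  18 * -8 = -144
Result: -144

-144


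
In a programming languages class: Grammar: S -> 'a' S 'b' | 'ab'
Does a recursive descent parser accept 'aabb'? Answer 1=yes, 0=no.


Grammar accepts strings of the form a^n b^n (n >= 1)
Word: 'aabb'
Counting: 2 a's and 2 b's
Check: 2 == 2? Yes
Derivation (S -> aSb applied 1 time(s), then S -> ab): S => aSb => aabb
Accepted

1


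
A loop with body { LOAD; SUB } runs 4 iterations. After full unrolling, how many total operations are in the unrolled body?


Loop body operations: LOAD, SUB (2 ops per iteration)
Unrolling 4 iterations:
  Iteration 1: LOAD, SUB (2 ops)
  Iteration 2: LOAD, SUB (2 ops)
  Iteration 3: LOAD, SUB (2 ops)
  Iteration 4: LOAD, SUB (2 ops)
Total: 4 iterations * 2 ops/iter = 8 operations

8


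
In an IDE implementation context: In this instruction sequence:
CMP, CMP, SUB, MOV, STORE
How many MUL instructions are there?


Scanning instruction sequence for MUL:
  Position 1: CMP
  Position 2: CMP
  Position 3: SUB
  Position 4: MOV
  Position 5: STORE
Matches at positions: []
Total MUL count: 0

0


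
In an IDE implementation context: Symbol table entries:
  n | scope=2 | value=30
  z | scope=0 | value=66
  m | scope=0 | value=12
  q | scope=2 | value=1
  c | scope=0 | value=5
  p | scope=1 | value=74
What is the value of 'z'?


Searching symbol table for 'z':
  n | scope=2 | value=30
  z | scope=0 | value=66 <- MATCH
  m | scope=0 | value=12
  q | scope=2 | value=1
  c | scope=0 | value=5
  p | scope=1 | value=74
Found 'z' at scope 0 with value 66

66


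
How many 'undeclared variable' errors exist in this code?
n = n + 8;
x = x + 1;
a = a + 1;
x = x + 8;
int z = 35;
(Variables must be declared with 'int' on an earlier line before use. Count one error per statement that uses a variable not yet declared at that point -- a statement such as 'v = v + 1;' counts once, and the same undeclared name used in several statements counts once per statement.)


Scanning code line by line:
  Line 1: use 'n' -> ERROR (undeclared)
  Line 2: use 'x' -> ERROR (undeclared)
  Line 3: use 'a' -> ERROR (undeclared)
  Line 4: use 'x' -> ERROR (undeclared)
  Line 5: declare 'z' -> declared = ['z']
Total undeclared variable errors: 4

4


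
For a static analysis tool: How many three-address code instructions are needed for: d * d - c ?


Expression: d * d - c
Generating three-address code (respecting * over +/- precedence):
  Instruction 1: t1 = d * d
  Instruction 2: t2 = t1 - c
Total instructions: 2

2


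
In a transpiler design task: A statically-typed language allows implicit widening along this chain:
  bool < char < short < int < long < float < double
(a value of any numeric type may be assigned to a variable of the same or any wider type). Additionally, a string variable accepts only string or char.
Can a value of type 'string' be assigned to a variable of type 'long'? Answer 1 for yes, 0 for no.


Target variable type: long
Source value type: string
Rule: string cannot widen to any numeric type
Result: 0

0


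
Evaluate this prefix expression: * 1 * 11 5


Parsing prefix expression: * 1 * 11 5
Step 1: Innermost operation '* 11 5'
  11 * 5 = 55
Step 2: Outer operation '* 1 [55]'
  1 * 55 = 55

55


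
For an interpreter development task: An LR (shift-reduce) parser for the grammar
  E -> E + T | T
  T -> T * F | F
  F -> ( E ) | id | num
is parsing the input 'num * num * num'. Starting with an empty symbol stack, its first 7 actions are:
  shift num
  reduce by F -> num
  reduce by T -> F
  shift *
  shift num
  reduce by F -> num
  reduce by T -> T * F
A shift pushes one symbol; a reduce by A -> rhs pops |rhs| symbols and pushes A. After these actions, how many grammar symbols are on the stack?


Tracking the symbol stack through each action:
  Action 1: shift 'num' : push -> stack = [num] (size 1)
  Action 2: reduce by F -> num : pop 1, push F -> stack = [F] (size 1)
  Action 3: reduce by T -> F : pop 1, push T -> stack = [T] (size 1)
  Action 4: shift '*' : push -> stack = [T, *] (size 2)
  Action 5: shift 'num' : push -> stack = [T, *, num] (size 3)
  Action 6: reduce by F -> num : pop 1, push F -> stack = [T, *, F] (size 3)
  Action 7: reduce by T -> T * F : pop 3, push T -> stack = [T] (size 1)
Final stack size: 1

1


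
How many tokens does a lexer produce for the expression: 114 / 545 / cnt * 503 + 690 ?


Scanning '114 / 545 / cnt * 503 + 690'
Token 1: '114' -> integer_literal
Token 2: '/' -> operator
Token 3: '545' -> integer_literal
Token 4: '/' -> operator
Token 5: 'cnt' -> identifier
Token 6: '*' -> operator
Token 7: '503' -> integer_literal
Token 8: '+' -> operator
Token 9: '690' -> integer_literal
Total tokens: 9

9


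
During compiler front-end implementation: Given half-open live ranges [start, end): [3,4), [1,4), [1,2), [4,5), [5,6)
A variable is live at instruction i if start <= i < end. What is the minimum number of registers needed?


Live ranges:
  Var0: [3, 4)
  Var1: [1, 4)
  Var2: [1, 2)
  Var3: [4, 5)
  Var4: [5, 6)
Sweep-line events (position, delta, active):
  pos=1 start -> active=1
  pos=1 start -> active=2
  pos=2 end -> active=1
  pos=3 start -> active=2
  pos=4 end -> active=1
  pos=4 end -> active=0
  pos=4 start -> active=1
  pos=5 end -> active=0
  pos=5 start -> active=1
  pos=6 end -> active=0
Maximum simultaneous active: 2
Minimum registers needed: 2

2


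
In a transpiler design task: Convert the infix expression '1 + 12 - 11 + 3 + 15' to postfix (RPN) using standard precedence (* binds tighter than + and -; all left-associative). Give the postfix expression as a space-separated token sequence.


Applying the shunting-yard algorithm:
  Operand 1 -> output
  Push '+' onto operator stack -> op-stack: [+]
  Operand 12 -> output
  See '-' (prec 1); top '+' (prec 1) >= it -> pop '+' to output
  Push '-' onto operator stack -> op-stack: [-]
  Operand 11 -> output
  See '+' (prec 1); top '-' (prec 1) >= it -> pop '-' to output
  Push '+' onto operator stack -> op-stack: [+]
  Operand 3 -> output
  See '+' (prec 1); top '+' (prec 1) >= it -> pop '+' to output
  Push '+' onto operator stack -> op-stack: [+]
  Operand 15 -> output
  End of input: pop '+' to output
Postfix result: 1 12 + 11 - 3 + 15 +

1 12 + 11 - 3 + 15 +


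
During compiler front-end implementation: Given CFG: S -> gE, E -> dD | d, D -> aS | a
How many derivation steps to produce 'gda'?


Grammar: S -> gE, E -> dD | d, D -> aS | a
Deriving 'gda':
Step 1: S -> gE => gE
Step 2: E -> dD => gdD
Step 3: D -> a => gda
Total derivation steps: 3

3


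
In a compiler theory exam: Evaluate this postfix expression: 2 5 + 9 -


Processing tokens left to right:
Push 2, Push 5
Pop 2 and 5, compute 2 + 5 = 7, push 7
Push 9
Pop 7 and 9, compute 7 - 9 = -2, push -2
Stack result: -2

-2


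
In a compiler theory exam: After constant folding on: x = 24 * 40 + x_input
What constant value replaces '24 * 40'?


Identifying constant sub-expression:
  Original: x = 24 * 40 + x_input
  24 and 40 are both compile-time constants
  Evaluating: 24 * 40 = 960
  After folding: x = 960 + x_input

960


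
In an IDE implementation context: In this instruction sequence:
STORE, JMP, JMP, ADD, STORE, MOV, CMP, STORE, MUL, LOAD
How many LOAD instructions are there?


Scanning instruction sequence for LOAD:
  Position 1: STORE
  Position 2: JMP
  Position 3: JMP
  Position 4: ADD
  Position 5: STORE
  Position 6: MOV
  Position 7: CMP
  Position 8: STORE
  Position 9: MUL
  Position 10: LOAD <- MATCH
Matches at positions: [10]
Total LOAD count: 1

1


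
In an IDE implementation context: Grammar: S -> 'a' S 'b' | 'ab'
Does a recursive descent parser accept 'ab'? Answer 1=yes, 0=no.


Grammar accepts strings of the form a^n b^n (n >= 1)
Word: 'ab'
Counting: 1 a's and 1 b's
Check: 1 == 1? Yes
Derivation (S -> aSb applied 0 time(s), then S -> ab): S => ab
Accepted

1


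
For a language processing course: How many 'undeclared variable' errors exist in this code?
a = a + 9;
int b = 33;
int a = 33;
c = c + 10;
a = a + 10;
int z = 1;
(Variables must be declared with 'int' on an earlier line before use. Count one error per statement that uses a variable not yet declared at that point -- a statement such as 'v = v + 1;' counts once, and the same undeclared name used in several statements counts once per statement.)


Scanning code line by line:
  Line 1: use 'a' -> ERROR (undeclared)
  Line 2: declare 'b' -> declared = ['b']
  Line 3: declare 'a' -> declared = ['a', 'b']
  Line 4: use 'c' -> ERROR (undeclared)
  Line 5: use 'a' -> OK (declared)
  Line 6: declare 'z' -> declared = ['a', 'b', 'z']
Total undeclared variable errors: 2

2


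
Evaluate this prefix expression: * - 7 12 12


Parsing prefix expression: * - 7 12 12
Step 1: Innermost operation '- 7 12'
  7 - 12 = -5
Step 2: Outer operation '* [-5] 12'
  -5 * 12 = -60

-60


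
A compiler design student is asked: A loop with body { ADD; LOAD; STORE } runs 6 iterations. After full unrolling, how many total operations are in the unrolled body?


Loop body operations: ADD, LOAD, STORE (3 ops per iteration)
Unrolling 6 iterations:
  Iteration 1: ADD, LOAD, STORE (3 ops)
  Iteration 2: ADD, LOAD, STORE (3 ops)
  Iteration 3: ADD, LOAD, STORE (3 ops)
  Iteration 4: ADD, LOAD, STORE (3 ops)
  Iteration 5: ADD, LOAD, STORE (3 ops)
  Iteration 6: ADD, LOAD, STORE (3 ops)
Total: 6 iterations * 3 ops/iter = 18 operations

18


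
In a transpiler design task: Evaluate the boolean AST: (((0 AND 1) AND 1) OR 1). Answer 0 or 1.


Step 1: Evaluate inner node
  0 AND 1 = 0
Step 2: Evaluate next node
  0 AND 1 = 0
Step 3: Evaluate root node
  0 OR 1 = 1

1


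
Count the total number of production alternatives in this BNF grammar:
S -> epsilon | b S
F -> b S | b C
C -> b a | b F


Counting alternatives per rule:
  S: 2 alternative(s)
  F: 2 alternative(s)
  C: 2 alternative(s)
Sum: 2 + 2 + 2 = 6

6


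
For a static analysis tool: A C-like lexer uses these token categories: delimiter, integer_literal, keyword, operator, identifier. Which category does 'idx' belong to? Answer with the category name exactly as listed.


Token: 'idx'
Checking categories:
  identifier: YES
  integer_literal: no
  operator: no
  keyword: no
  delimiter: no
Category: identifier

identifier


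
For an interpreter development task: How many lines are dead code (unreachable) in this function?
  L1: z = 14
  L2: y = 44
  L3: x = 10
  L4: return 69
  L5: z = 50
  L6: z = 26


Analyzing control flow:
  L1: reachable (before return)
  L2: reachable (before return)
  L3: reachable (before return)
  L4: reachable (return statement)
  L5: DEAD (after return at L4)
  L6: DEAD (after return at L4)
Return at L4, total lines = 6
Dead lines: L5 through L6
Count: 2

2


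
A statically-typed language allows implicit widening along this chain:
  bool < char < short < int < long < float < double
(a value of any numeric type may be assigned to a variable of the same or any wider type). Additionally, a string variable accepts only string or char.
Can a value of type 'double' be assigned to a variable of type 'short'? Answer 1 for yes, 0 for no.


Target variable type: short
Source value type: double
Numeric ranks: double=6, short=2
Widening allowed iff rank(source) <= rank(target): 6 <= 2? No
Result: 0

0


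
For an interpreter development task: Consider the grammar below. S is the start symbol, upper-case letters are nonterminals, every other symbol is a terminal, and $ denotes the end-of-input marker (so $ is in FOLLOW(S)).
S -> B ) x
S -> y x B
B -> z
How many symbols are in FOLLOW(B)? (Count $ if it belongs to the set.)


S is the start symbol and does not occur in any rule body, so FOLLOW(S) = {$}.
Examining every occurrence of B in a rule body:
  S -> B ) x : B is followed by terminal ')' -> add ')'
  S -> y x B : B is at the right end -> add FOLLOW(S) = {$}
  B -> z : B does not occur in the body -> contributes nothing
FOLLOW(B) = {), $}
Count: 2

2


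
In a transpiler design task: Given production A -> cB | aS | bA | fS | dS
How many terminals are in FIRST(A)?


Production: A -> cB | aS | bA | fS | dS
Examining each alternative for leading terminals:
  A -> cB : first terminal = 'c'
  A -> aS : first terminal = 'a'
  A -> bA : first terminal = 'b'
  A -> fS : first terminal = 'f'
  A -> dS : first terminal = 'd'
FIRST(A) = {a, b, c, d, f}
Count: 5

5


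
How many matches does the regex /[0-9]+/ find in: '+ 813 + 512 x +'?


Pattern: /[0-9]+/ (int literals)
Input: '+ 813 + 512 x +'
Scanning for matches:
  Match 1: '813'
  Match 2: '512'
Total matches: 2

2


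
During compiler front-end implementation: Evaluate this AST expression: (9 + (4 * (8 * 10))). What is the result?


Expression: (9 + (4 * (8 * 10)))
Evaluating step by step:
  8 * 10 = 80
  4 * 80 = 320
  9 + 320 = 329
Result: 329

329


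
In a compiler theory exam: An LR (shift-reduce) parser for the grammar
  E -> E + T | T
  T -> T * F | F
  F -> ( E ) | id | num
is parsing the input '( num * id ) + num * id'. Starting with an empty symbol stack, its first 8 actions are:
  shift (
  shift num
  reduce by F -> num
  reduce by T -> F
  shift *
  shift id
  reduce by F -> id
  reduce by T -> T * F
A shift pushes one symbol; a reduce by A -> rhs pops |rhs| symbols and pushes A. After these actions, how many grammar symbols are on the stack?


Tracking the symbol stack through each action:
  Action 1: shift '(' : push -> stack = [(] (size 1)
  Action 2: shift 'num' : push -> stack = [(, num] (size 2)
  Action 3: reduce by F -> num : pop 1, push F -> stack = [(, F] (size 2)
  Action 4: reduce by T -> F : pop 1, push T -> stack = [(, T] (size 2)
  Action 5: shift '*' : push -> stack = [(, T, *] (size 3)
  Action 6: shift 'id' : push -> stack = [(, T, *, id] (size 4)
  Action 7: reduce by F -> id : pop 1, push F -> stack = [(, T, *, F] (size 4)
  Action 8: reduce by T -> T * F : pop 3, push T -> stack = [(, T] (size 2)
Final stack size: 2

2


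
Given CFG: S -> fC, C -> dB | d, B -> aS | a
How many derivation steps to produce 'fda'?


Grammar: S -> fC, C -> dB | d, B -> aS | a
Deriving 'fda':
Step 1: S -> fC => fC
Step 2: C -> dB => fdB
Step 3: B -> a => fda
Total derivation steps: 3

3


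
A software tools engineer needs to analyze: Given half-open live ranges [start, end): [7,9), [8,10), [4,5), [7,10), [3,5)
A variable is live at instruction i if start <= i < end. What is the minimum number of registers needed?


Live ranges:
  Var0: [7, 9)
  Var1: [8, 10)
  Var2: [4, 5)
  Var3: [7, 10)
  Var4: [3, 5)
Sweep-line events (position, delta, active):
  pos=3 start -> active=1
  pos=4 start -> active=2
  pos=5 end -> active=1
  pos=5 end -> active=0
  pos=7 start -> active=1
  pos=7 start -> active=2
  pos=8 start -> active=3
  pos=9 end -> active=2
  pos=10 end -> active=1
  pos=10 end -> active=0
Maximum simultaneous active: 3
Minimum registers needed: 3

3


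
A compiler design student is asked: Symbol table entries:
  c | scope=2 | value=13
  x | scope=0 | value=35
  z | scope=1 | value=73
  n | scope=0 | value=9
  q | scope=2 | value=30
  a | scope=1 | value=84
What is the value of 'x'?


Searching symbol table for 'x':
  c | scope=2 | value=13
  x | scope=0 | value=35 <- MATCH
  z | scope=1 | value=73
  n | scope=0 | value=9
  q | scope=2 | value=30
  a | scope=1 | value=84
Found 'x' at scope 0 with value 35

35


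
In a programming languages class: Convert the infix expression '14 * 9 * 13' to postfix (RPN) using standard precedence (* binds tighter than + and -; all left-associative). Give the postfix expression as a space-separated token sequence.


Applying the shunting-yard algorithm:
  Operand 14 -> output
  Push '*' onto operator stack -> op-stack: [*]
  Operand 9 -> output
  See '*' (prec 2); top '*' (prec 2) >= it -> pop '*' to output
  Push '*' onto operator stack -> op-stack: [*]
  Operand 13 -> output
  End of input: pop '*' to output
Postfix result: 14 9 * 13 *

14 9 * 13 *


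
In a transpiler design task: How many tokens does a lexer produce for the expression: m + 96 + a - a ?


Scanning 'm + 96 + a - a'
Token 1: 'm' -> identifier
Token 2: '+' -> operator
Token 3: '96' -> integer_literal
Token 4: '+' -> operator
Token 5: 'a' -> identifier
Token 6: '-' -> operator
Token 7: 'a' -> identifier
Total tokens: 7

7


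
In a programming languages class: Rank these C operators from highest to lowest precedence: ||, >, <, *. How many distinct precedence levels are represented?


Looking up precedence for each operator:
  || -> precedence 1
  > -> precedence 4
  < -> precedence 4
  * -> precedence 6
Sorted highest to lowest: *, >, <, ||
Distinct precedence values: [6, 4, 1]
Number of distinct levels: 3

3


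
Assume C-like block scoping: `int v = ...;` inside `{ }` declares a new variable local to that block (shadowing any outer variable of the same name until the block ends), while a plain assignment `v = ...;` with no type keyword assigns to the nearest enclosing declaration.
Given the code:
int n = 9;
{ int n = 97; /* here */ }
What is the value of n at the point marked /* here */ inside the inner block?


Analyzing scoping rules:
Outer scope: declares n = 9
Inner block: 'int n = 97;' declares a NEW n that shadows the outer one
Inside the block the inner declaration is in scope -> 97
Result: 97

97


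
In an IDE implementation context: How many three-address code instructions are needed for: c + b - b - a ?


Expression: c + b - b - a
Generating three-address code (respecting * over +/- precedence):
  Instruction 1: t1 = c + b
  Instruction 2: t2 = t1 - b
  Instruction 3: t3 = t2 - a
Total instructions: 3

3


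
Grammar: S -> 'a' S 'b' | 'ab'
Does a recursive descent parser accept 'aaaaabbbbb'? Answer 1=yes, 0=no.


Grammar accepts strings of the form a^n b^n (n >= 1)
Word: 'aaaaabbbbb'
Counting: 5 a's and 5 b's
Check: 5 == 5? Yes
Derivation (S -> aSb applied 4 time(s), then S -> ab): S => aSb => aaSbb => aaaSbbb => aaaaSbbbb => aaaaabbbbb
Accepted

1


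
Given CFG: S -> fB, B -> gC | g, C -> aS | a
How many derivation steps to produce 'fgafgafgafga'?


Grammar: S -> fB, B -> gC | g, C -> aS | a
Deriving 'fgafgafgafga':
Step 1: S -> fB => fB
Step 2: B -> gC => fgC
Step 3: C -> aS => fgaS
Step 4: S -> fB => fgafB
Step 5: B -> gC => fgafgC
Step 6: C -> aS => fgafgaS
Step 7: S -> fB => fgafgafB
Step 8: B -> gC => fgafgafgC
Step 9: C -> aS => fgafgafgaS
Step 10: S -> fB => fgafgafgafB
Step 11: B -> gC => fgafgafgafgC
Step 12: C -> a => fgafgafgafga
Total derivation steps: 12

12


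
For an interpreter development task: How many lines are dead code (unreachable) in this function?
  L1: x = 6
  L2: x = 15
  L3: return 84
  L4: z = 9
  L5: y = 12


Analyzing control flow:
  L1: reachable (before return)
  L2: reachable (before return)
  L3: reachable (return statement)
  L4: DEAD (after return at L3)
  L5: DEAD (after return at L3)
Return at L3, total lines = 5
Dead lines: L4 through L5
Count: 2

2


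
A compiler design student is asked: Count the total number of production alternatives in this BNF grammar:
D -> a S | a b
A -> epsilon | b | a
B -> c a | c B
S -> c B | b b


Counting alternatives per rule:
  D: 2 alternative(s)
  A: 3 alternative(s)
  B: 2 alternative(s)
  S: 2 alternative(s)
Sum: 2 + 3 + 2 + 2 = 9

9


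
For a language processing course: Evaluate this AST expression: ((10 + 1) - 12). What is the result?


Expression: ((10 + 1) - 12)
Evaluating step by step:
  10 + 1 = 11
  11 - 12 = -1
Result: -1

-1


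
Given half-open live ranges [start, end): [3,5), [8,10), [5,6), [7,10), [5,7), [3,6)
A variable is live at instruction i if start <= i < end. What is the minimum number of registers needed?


Live ranges:
  Var0: [3, 5)
  Var1: [8, 10)
  Var2: [5, 6)
  Var3: [7, 10)
  Var4: [5, 7)
  Var5: [3, 6)
Sweep-line events (position, delta, active):
  pos=3 start -> active=1
  pos=3 start -> active=2
  pos=5 end -> active=1
  pos=5 start -> active=2
  pos=5 start -> active=3
  pos=6 end -> active=2
  pos=6 end -> active=1
  pos=7 end -> active=0
  pos=7 start -> active=1
  pos=8 start -> active=2
  pos=10 end -> active=1
  pos=10 end -> active=0
Maximum simultaneous active: 3
Minimum registers needed: 3

3


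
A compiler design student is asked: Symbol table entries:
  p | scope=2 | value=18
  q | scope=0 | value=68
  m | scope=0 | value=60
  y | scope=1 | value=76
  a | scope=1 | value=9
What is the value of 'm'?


Searching symbol table for 'm':
  p | scope=2 | value=18
  q | scope=0 | value=68
  m | scope=0 | value=60 <- MATCH
  y | scope=1 | value=76
  a | scope=1 | value=9
Found 'm' at scope 0 with value 60

60


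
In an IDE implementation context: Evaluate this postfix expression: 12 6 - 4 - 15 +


Processing tokens left to right:
Push 12, Push 6
Pop 12 and 6, compute 12 - 6 = 6, push 6
Push 4
Pop 6 and 4, compute 6 - 4 = 2, push 2
Push 15
Pop 2 and 15, compute 2 + 15 = 17, push 17
Stack result: 17

17


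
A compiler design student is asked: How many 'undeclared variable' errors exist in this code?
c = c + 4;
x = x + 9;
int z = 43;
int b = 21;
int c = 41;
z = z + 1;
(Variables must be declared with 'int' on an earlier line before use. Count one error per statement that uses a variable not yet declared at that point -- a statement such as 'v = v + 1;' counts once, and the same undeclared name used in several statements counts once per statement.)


Scanning code line by line:
  Line 1: use 'c' -> ERROR (undeclared)
  Line 2: use 'x' -> ERROR (undeclared)
  Line 3: declare 'z' -> declared = ['z']
  Line 4: declare 'b' -> declared = ['b', 'z']
  Line 5: declare 'c' -> declared = ['b', 'c', 'z']
  Line 6: use 'z' -> OK (declared)
Total undeclared variable errors: 2

2


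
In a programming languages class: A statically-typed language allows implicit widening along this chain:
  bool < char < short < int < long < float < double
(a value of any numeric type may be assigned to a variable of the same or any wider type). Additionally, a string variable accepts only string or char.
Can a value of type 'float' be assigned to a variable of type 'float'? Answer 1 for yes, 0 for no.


Target variable type: float
Source value type: float
Numeric ranks: float=5, float=5
Widening allowed iff rank(source) <= rank(target): 5 <= 5? Yes
Result: 1

1


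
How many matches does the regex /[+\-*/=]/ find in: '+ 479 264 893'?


Pattern: /[+\-*/=]/ (operators)
Input: '+ 479 264 893'
Scanning for matches:
  Match 1: '+'
Total matches: 1

1


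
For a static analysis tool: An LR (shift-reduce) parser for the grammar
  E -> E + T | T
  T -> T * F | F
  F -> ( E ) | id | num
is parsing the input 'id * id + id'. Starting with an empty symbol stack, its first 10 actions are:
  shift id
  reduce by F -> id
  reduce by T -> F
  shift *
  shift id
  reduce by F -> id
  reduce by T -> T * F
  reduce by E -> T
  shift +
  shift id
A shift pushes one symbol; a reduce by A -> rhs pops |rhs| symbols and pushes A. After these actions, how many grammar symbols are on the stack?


Tracking the symbol stack through each action:
  Action 1: shift 'id' : push -> stack = [id] (size 1)
  Action 2: reduce by F -> id : pop 1, push F -> stack = [F] (size 1)
  Action 3: reduce by T -> F : pop 1, push T -> stack = [T] (size 1)
  Action 4: shift '*' : push -> stack = [T, *] (size 2)
  Action 5: shift 'id' : push -> stack = [T, *, id] (size 3)
  Action 6: reduce by F -> id : pop 1, push F -> stack = [T, *, F] (size 3)
  Action 7: reduce by T -> T * F : pop 3, push T -> stack = [T] (size 1)
  Action 8: reduce by E -> T : pop 1, push E -> stack = [E] (size 1)
  Action 9: shift '+' : push -> stack = [E, +] (size 2)
  Action 10: shift 'id' : push -> stack = [E, +, id] (size 3)
Final stack size: 3

3


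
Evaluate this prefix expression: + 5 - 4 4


Parsing prefix expression: + 5 - 4 4
Step 1: Innermost operation '- 4 4'
  4 - 4 = 0
Step 2: Outer operation '+ 5 [0]'
  5 + 0 = 5

5


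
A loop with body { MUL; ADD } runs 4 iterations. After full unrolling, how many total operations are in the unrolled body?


Loop body operations: MUL, ADD (2 ops per iteration)
Unrolling 4 iterations:
  Iteration 1: MUL, ADD (2 ops)
  Iteration 2: MUL, ADD (2 ops)
  Iteration 3: MUL, ADD (2 ops)
  Iteration 4: MUL, ADD (2 ops)
Total: 4 iterations * 2 ops/iter = 8 operations

8


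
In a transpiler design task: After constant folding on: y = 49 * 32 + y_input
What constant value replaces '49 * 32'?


Identifying constant sub-expression:
  Original: y = 49 * 32 + y_input
  49 and 32 are both compile-time constants
  Evaluating: 49 * 32 = 1568
  After folding: y = 1568 + y_input

1568


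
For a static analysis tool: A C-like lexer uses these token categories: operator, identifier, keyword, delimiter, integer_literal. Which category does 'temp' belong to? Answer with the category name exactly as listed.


Token: 'temp'
Checking categories:
  identifier: YES
  integer_literal: no
  operator: no
  keyword: no
  delimiter: no
Category: identifier

identifier


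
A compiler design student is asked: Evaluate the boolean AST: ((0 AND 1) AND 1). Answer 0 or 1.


Step 1: Evaluate inner node
  0 AND 1 = 0
Step 2: Evaluate root node
  0 AND 1 = 0

0


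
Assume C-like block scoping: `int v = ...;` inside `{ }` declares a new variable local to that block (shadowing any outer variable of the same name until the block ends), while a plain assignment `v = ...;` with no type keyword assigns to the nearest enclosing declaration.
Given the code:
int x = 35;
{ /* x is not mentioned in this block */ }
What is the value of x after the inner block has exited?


Analyzing scoping rules:
Outer scope: declares x = 35
Inner block: x is neither redeclared nor assigned -> unchanged
After the block -> 35
Result: 35

35
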